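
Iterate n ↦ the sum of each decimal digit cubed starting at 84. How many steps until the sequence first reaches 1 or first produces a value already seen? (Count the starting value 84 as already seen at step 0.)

7

84 → 8³ + 4³ = 576
576 → 5³ + 7³ + 6³ = 684
684 → 6³ + 8³ + 4³ = 792
792 → 7³ + 9³ + 2³ = 1080
1080 → 1³ + 0³ + 8³ + 0³ = 513
513 → 5³ + 1³ + 3³ = 153
153 → 1³ + 5³ + 3³ = 153  — 153 repeats.
That took 7 steps.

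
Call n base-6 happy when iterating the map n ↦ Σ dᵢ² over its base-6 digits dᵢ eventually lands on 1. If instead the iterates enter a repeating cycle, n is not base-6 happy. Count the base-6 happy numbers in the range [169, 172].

169: 169 → 33 → 34 → 41 → 26 → 20 → 13 → 5 → 25 → 17 → 29 → 41  — not base-6 happy
170: 170 → 36 → 1  — base-6 happy
171: 171 → 41 → 26 → 20 → 13 → 5 → 25 → 17 → 29 → 41  — not base-6 happy
172: 172 → 48 → 5 → 25 → 17 → 29 → 41 → 26 → 20 → 13 → 5  — not base-6 happy
base-6 happy: 170

1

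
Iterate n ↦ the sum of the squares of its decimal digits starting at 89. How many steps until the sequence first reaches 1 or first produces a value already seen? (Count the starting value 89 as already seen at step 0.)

89 → 8² + 9² = 145
145 → 1² + 4² + 5² = 42
42 → 4² + 2² = 20
20 → 2² + 0² = 4
4 → 4² = 16
16 → 1² + 6² = 37
37 → 3² + 7² = 58
58 → 5² + 8² = 89  — 89 repeats.
That took 8 steps.

8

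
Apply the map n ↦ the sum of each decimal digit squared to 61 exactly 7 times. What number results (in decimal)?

4

61 → 6² + 1² = 36 + 1 = 37
37 → 3² + 7² = 9 + 49 = 58
58 → 5² + 8² = 25 + 64 = 89
89 → 8² + 9² = 64 + 81 = 145
145 → 1² + 4² + 5² = 1 + 16 + 25 = 42
42 → 4² + 2² = 16 + 4 = 20
20 → 2² + 0² = 4 + 0 = 4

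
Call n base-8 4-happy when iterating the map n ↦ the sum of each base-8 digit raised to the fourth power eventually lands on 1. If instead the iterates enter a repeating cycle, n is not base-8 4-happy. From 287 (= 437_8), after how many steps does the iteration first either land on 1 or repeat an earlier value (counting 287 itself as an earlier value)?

12

287 = (4,3,7)_8 → 4⁴ + 3⁴ + 7⁴ = 256 + 81 + 2401 = 2738
2738 = (5,2,6,2)_8 → 5⁴ + 2⁴ + 6⁴ + 2⁴ = 625 + 16 + 1296 + 16 = 1953
1953 = (3,6,4,1)_8 → 3⁴ + 6⁴ + 4⁴ + 1⁴ = 81 + 1296 + 256 + 1 = 1634
1634 = (3,1,4,2)_8 → 3⁴ + 1⁴ + 4⁴ + 2⁴ = 81 + 1 + 256 + 16 = 354
354 = (5,4,2)_8 → 5⁴ + 4⁴ + 2⁴ = 625 + 256 + 16 = 897
897 = (1,6,0,1)_8 → 1⁴ + 6⁴ + 0⁴ + 1⁴ = 1 + 1296 + 0 + 1 = 1298
1298 = (2,4,2,2)_8 → 2⁴ + 4⁴ + 2⁴ + 2⁴ = 16 + 256 + 16 + 16 = 304
304 = (4,6,0)_8 → 4⁴ + 6⁴ + 0⁴ = 256 + 1296 + 0 = 1552
1552 = (3,0,2,0)_8 → 3⁴ + 0⁴ + 2⁴ + 0⁴ = 81 + 0 + 16 + 0 = 97
97 = (1,4,1)_8 → 1⁴ + 4⁴ + 1⁴ = 1 + 256 + 1 = 258
258 = (4,0,2)_8 → 4⁴ + 0⁴ + 2⁴ = 256 + 0 + 16 = 272
272 = (4,2,0)_8 → 4⁴ + 2⁴ + 0⁴ = 256 + 16 + 0 = 272  — 272 repeats.
That took 12 steps.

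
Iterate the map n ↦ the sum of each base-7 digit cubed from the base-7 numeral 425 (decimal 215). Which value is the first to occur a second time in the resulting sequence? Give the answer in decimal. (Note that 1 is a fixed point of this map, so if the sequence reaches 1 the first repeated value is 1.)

197

215 = (4,2,5)_7 → 197
197 = (4,0,1)_7 → 65
65 = (1,2,2)_7 → 17
17 = (2,3)_7 → 35
35 = (5,0)_7 → 125
125 = (2,3,6)_7 → 251
251 = (5,0,6)_7 → 341
341 = (6,6,5)_7 → 557
557 = (1,4,2,4)_7 → 137
137 = (2,5,4)_7 → 197  — 197 already appeared earlier.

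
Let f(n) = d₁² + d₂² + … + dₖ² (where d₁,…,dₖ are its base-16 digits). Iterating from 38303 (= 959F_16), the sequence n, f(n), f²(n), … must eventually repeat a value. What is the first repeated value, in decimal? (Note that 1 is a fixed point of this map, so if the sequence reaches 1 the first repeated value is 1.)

169

38303 = (9,5,9,15)_16 → 9² + 5² + 9² + 15² = 81 + 25 + 81 + 225 = 412
412 = (1,9,12)_16 → 1² + 9² + 12² = 1 + 81 + 144 = 226
226 = (14,2)_16 → 14² + 2² = 196 + 4 = 200
200 = (12,8)_16 → 12² + 8² = 144 + 64 = 208
208 = (13,0)_16 → 13² + 0² = 169 + 0 = 169
169 = (10,9)_16 → 10² + 9² = 100 + 81 = 181
181 = (11,5)_16 → 11² + 5² = 121 + 25 = 146
146 = (9,2)_16 → 9² + 2² = 81 + 4 = 85
85 = (5,5)_16 → 5² + 5² = 25 + 25 = 50
50 = (3,2)_16 → 3² + 2² = 9 + 4 = 13
13 = (13)_16 → 13² = 169  — 169 already appeared earlier.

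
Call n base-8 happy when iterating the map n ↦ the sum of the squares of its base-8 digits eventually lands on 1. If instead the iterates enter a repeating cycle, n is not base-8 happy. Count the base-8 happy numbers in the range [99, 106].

99: 99 → 26 → 13 → 26  — not base-8 happy
100: 100 → 33 → 17 → 5 → 25 → 10 → 5  — not base-8 happy
101: 101 → 42 → 29 → 34 → 20 → 20  — not base-8 happy
102: 102 → 53 → 61 → 74 → 6 → 36 → 32 → 16 → 4 → 16  — not base-8 happy
103: 103 → 66 → 5 → 25 → 10 → 5  — not base-8 happy
104: 104 → 26 → 13 → 26  — not base-8 happy
105: 105 → 27 → 18 → 8 → 1  — base-8 happy
106: 106 → 30 → 45 → 50 → 40 → 25 → 10 → 5 → 25  — not base-8 happy
base-8 happy: 105

1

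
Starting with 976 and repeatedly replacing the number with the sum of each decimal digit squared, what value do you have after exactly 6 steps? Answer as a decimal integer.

42

976 → 9² + 7² + 6² = 81 + 49 + 36 = 166
166 → 1² + 6² + 6² = 1 + 36 + 36 = 73
73 → 7² + 3² = 49 + 9 = 58
58 → 5² + 8² = 25 + 64 = 89
89 → 8² + 9² = 64 + 81 = 145
145 → 1² + 4² + 5² = 1 + 16 + 25 = 42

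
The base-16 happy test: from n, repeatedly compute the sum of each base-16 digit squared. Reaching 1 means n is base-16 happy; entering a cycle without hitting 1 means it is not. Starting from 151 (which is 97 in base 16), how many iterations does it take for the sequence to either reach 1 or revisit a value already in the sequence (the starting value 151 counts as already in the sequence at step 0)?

151 = (9,7)_16 → 9² + 7² = 130
130 = (8,2)_16 → 8² + 2² = 68
68 = (4,4)_16 → 4² + 4² = 32
32 = (2,0)_16 → 2² + 0² = 4
4 = (4)_16 → 4² = 16
16 = (1,0)_16 → 1² + 0² = 1  — reached 1.
That took 6 steps.

6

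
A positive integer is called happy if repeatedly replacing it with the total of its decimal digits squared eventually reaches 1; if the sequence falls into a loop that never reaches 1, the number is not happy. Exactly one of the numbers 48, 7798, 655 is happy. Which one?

655

48: 48 → 80 → 64 → 52 → 29 → 85 → 89 → 145 → 42 → 20 → 4 → 16 → 37 → 58 → 89  — repeats 89 (not happy)
7798: 7798 → 243 → 29 → 85 → 89 → 145 → 42 → 20 → 4 → 16 → 37 → 58 → 89  — repeats 89 (not happy)
655: 655 → 86 → 100 → 1  — reaches 1 (happy)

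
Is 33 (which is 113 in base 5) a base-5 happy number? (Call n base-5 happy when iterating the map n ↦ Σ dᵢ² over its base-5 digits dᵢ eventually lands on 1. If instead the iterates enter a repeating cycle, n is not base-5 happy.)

33 = (1,1,3)_5 → 1² + 1² + 3² = 11
11 = (2,1)_5 → 2² + 1² = 5
5 = (1,0)_5 → 1² + 0² = 1  — reached 1.

base-5 happy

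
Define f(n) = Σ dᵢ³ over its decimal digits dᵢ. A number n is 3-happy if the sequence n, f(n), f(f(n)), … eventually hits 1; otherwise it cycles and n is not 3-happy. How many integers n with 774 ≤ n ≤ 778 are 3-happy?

1

774: 774 → 750 → 468 → 792 → 1080 → 513 → 153 → 153  (repeats 153)
775: 775 → 811 → 514 → 190 → 730 → 370 → 370  (repeats 370)
776: 776 → 902 → 737 → 713 → 371 → 371  (repeats 371)
777: 777 → 1029 → 738 → 882 → 1032 → 36 → 243 → 99 → 1458 → 702 → 351 → 153 → 153  (repeats 153)
778: 778 → 1198 → 1243 → 100 → 1  (reaches 1)
3-happy: 778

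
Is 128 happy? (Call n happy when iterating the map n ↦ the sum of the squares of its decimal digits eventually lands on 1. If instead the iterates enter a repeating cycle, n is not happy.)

not happy

128 → 1² + 2² + 8² = 69
69 → 6² + 9² = 117
117 → 1² + 1² + 7² = 51
51 → 5² + 1² = 26
26 → 2² + 6² = 40
40 → 4² + 0² = 16
16 → 1² + 6² = 37
37 → 3² + 7² = 58
58 → 5² + 8² = 89
89 → 8² + 9² = 145
145 → 1² + 4² + 5² = 42
42 → 4² + 2² = 20
20 → 2² + 0² = 4
4 → 4² = 16  — 16 already seen; the sequence cycles without reaching 1.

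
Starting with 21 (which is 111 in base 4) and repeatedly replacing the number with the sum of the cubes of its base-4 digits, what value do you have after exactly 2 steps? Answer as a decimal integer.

27

21 = (1,1,1)_4 → 1³ + 1³ + 1³ = 3
3 = (3)_4 → 3³ = 27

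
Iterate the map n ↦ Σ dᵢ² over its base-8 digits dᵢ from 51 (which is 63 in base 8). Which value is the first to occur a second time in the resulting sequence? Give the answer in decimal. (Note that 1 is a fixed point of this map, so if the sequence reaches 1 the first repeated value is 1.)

51 = (6,3)_8 → 6² + 3² = 45
45 = (5,5)_8 → 5² + 5² = 50
50 = (6,2)_8 → 6² + 2² = 40
40 = (5,0)_8 → 5² + 0² = 25
25 = (3,1)_8 → 3² + 1² = 10
10 = (1,2)_8 → 1² + 2² = 5
5 = (5)_8 → 5² = 25  — 25 already appeared earlier.

25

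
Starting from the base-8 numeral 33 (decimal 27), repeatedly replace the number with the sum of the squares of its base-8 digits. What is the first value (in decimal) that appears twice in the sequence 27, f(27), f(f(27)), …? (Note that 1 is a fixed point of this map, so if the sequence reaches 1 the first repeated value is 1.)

1

27 = (3,3)_8 → 18
18 = (2,2)_8 → 8
8 = (1,0)_8 → 1  — reached the fixed point 1.
1 → 1, so 1 is the first repeated value.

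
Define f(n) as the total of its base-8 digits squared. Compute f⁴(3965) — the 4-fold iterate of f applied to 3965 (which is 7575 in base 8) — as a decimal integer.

2

3965 = (7,5,7,5)_8 → 7² + 5² + 7² + 5² = 148
148 = (2,2,4)_8 → 2² + 2² + 4² = 24
24 = (3,0)_8 → 3² + 0² = 9
9 = (1,1)_8 → 1² + 1² = 2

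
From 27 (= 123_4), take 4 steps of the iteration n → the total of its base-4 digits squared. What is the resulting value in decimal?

8

27 = (1,2,3)_4 → 1² + 2² + 3² = 1 + 4 + 9 = 14
14 = (3,2)_4 → 3² + 2² = 9 + 4 = 13
13 = (3,1)_4 → 3² + 1² = 9 + 1 = 10
10 = (2,2)_4 → 2² + 2² = 4 + 4 = 8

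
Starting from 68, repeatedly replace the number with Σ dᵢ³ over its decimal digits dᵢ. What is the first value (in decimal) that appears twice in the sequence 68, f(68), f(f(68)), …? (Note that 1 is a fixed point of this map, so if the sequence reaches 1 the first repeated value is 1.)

68 → 6³ + 8³ = 216 + 512 = 728
728 → 7³ + 2³ + 8³ = 343 + 8 + 512 = 863
863 → 8³ + 6³ + 3³ = 512 + 216 + 27 = 755
755 → 7³ + 5³ + 5³ = 343 + 125 + 125 = 593
593 → 5³ + 9³ + 3³ = 125 + 729 + 27 = 881
881 → 8³ + 8³ + 1³ = 512 + 512 + 1 = 1025
1025 → 1³ + 0³ + 2³ + 5³ = 1 + 0 + 8 + 125 = 134
134 → 1³ + 3³ + 4³ = 1 + 27 + 64 = 92
92 → 9³ + 2³ = 729 + 8 = 737
737 → 7³ + 3³ + 7³ = 343 + 27 + 343 = 713
713 → 7³ + 1³ + 3³ = 343 + 1 + 27 = 371
371 → 3³ + 7³ + 1³ = 27 + 343 + 1 = 371  — 371 already appeared earlier.

371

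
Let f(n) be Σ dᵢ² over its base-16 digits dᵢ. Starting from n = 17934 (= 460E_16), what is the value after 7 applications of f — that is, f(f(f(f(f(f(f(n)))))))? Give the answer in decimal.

2

17934 = (4,6,0,14)_16 → 4² + 6² + 0² + 14² = 248
248 = (15,8)_16 → 15² + 8² = 289
289 = (1,2,1)_16 → 1² + 2² + 1² = 6
6 = (6)_16 → 6² = 36
36 = (2,4)_16 → 2² + 4² = 20
20 = (1,4)_16 → 1² + 4² = 17
17 = (1,1)_16 → 1² + 1² = 2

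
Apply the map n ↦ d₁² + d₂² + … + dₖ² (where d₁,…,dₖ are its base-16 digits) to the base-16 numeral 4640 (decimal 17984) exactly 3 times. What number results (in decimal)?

4

17984 = (4,6,4,0)_16 → 68
68 = (4,4)_16 → 32
32 = (2,0)_16 → 4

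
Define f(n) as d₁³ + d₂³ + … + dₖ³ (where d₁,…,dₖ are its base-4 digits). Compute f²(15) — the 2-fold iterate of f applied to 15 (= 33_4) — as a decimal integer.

36

15 = (3,3)_4 → 3³ + 3³ = 27 + 27 = 54
54 = (3,1,2)_4 → 3³ + 1³ + 2³ = 27 + 1 + 8 = 36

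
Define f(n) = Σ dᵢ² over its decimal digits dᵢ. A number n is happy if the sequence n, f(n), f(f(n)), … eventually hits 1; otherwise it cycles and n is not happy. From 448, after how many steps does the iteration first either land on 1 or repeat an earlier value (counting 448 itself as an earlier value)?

14

448 → 4² + 4² + 8² = 96
96 → 9² + 6² = 117
117 → 1² + 1² + 7² = 51
51 → 5² + 1² = 26
26 → 2² + 6² = 40
40 → 4² + 0² = 16
16 → 1² + 6² = 37
37 → 3² + 7² = 58
58 → 5² + 8² = 89
89 → 8² + 9² = 145
145 → 1² + 4² + 5² = 42
42 → 4² + 2² = 20
20 → 2² + 0² = 4
4 → 4² = 16  — 16 repeats.
That took 14 steps.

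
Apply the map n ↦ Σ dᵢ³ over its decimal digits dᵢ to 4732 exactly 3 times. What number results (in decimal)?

4732 → 4³ + 7³ + 3³ + 2³ = 442
442 → 4³ + 4³ + 2³ = 136
136 → 1³ + 3³ + 6³ = 244

244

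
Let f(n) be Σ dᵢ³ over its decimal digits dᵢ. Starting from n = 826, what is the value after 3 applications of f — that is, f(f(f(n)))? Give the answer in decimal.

853

826 → 736
736 → 586
586 → 853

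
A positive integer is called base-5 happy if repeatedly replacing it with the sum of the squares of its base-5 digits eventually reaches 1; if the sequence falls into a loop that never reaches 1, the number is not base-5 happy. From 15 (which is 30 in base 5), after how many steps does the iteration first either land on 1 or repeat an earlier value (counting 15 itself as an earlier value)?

15 = (3,0)_5 → 3² + 0² = 9 + 0 = 9
9 = (1,4)_5 → 1² + 4² = 1 + 16 = 17
17 = (3,2)_5 → 3² + 2² = 9 + 4 = 13
13 = (2,3)_5 → 2² + 3² = 4 + 9 = 13  — 13 repeats.
That took 4 steps.

4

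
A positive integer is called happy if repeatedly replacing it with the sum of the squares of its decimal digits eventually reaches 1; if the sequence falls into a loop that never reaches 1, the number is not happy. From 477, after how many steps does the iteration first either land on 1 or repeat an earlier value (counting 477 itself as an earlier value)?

477 → 4² + 7² + 7² = 16 + 49 + 49 = 114
114 → 1² + 1² + 4² = 1 + 1 + 16 = 18
18 → 1² + 8² = 1 + 64 = 65
65 → 6² + 5² = 36 + 25 = 61
61 → 6² + 1² = 36 + 1 = 37
37 → 3² + 7² = 9 + 49 = 58
58 → 5² + 8² = 25 + 64 = 89
89 → 8² + 9² = 64 + 81 = 145
145 → 1² + 4² + 5² = 1 + 16 + 25 = 42
42 → 4² + 2² = 16 + 4 = 20
20 → 2² + 0² = 4 + 0 = 4
4 → 4² = 16
16 → 1² + 6² = 1 + 36 = 37  — 37 repeats.
That took 13 steps.

13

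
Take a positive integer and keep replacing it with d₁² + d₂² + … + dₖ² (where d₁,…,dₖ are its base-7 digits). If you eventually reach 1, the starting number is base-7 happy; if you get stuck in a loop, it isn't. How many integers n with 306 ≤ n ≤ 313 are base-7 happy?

306: 306 → 62 → 38 → 34 → 52 → 10 → 10  (repeats 10)
307: 307 → 73 → 19 → 29 → 17 → 13 → 37 → 29  (repeats 29)
308: 308 → 40 → 50 → 2 → 4 → 16 → 8 → 2  (repeats 2)
309: 309 → 41 → 61 → 27 → 45 → 45  (repeats 45)
310: 310 → 44 → 40 → 50 → 2 → 4 → 16 → 8 → 2  (repeats 2)
311: 311 → 49 → 1  (reaches 1)
312: 312 → 56 → 2 → 4 → 16 → 8 → 2  (repeats 2)
313: 313 → 65 → 9 → 5 → 25 → 25  (repeats 25)
base-7 happy: 311

1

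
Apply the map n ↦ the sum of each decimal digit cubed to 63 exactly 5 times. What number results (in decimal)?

63 → 6³ + 3³ = 216 + 27 = 243
243 → 2³ + 4³ + 3³ = 8 + 64 + 27 = 99
99 → 9³ + 9³ = 729 + 729 = 1458
1458 → 1³ + 4³ + 5³ + 8³ = 1 + 64 + 125 + 512 = 702
702 → 7³ + 0³ + 2³ = 343 + 0 + 8 = 351

351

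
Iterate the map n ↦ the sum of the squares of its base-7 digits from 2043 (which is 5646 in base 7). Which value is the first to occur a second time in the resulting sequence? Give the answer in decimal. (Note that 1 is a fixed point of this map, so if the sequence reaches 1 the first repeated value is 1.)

25

2043 = (5,6,4,6)_7 → 5² + 6² + 4² + 6² = 113
113 = (2,2,1)_7 → 2² + 2² + 1² = 9
9 = (1,2)_7 → 1² + 2² = 5
5 = (5)_7 → 5² = 25
25 = (3,4)_7 → 3² + 4² = 25  — 25 already appeared earlier.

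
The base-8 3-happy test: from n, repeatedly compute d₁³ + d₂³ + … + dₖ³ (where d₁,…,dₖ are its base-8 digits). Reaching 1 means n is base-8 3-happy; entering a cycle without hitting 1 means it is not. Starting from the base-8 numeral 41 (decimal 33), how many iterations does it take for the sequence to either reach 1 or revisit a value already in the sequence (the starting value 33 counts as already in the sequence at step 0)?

4

33 = (4,1)_8 → 4³ + 1³ = 65
65 = (1,0,1)_8 → 1³ + 0³ + 1³ = 2
2 = (2)_8 → 2³ = 8
8 = (1,0)_8 → 1³ + 0³ = 1  — reached 1.
That took 4 steps.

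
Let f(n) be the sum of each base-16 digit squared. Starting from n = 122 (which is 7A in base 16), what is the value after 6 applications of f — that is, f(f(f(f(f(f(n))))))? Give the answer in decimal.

16

122 = (7,10)_16 → 149
149 = (9,5)_16 → 106
106 = (6,10)_16 → 136
136 = (8,8)_16 → 128
128 = (8,0)_16 → 64
64 = (4,0)_16 → 16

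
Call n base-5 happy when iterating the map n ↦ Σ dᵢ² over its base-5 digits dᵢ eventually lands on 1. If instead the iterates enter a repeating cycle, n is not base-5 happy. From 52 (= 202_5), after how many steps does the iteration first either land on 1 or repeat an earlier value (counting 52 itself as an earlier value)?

5

52 = (2,0,2)_5 → 2² + 0² + 2² = 8
8 = (1,3)_5 → 1² + 3² = 10
10 = (2,0)_5 → 2² + 0² = 4
4 = (4)_5 → 4² = 16
16 = (3,1)_5 → 3² + 1² = 10  — 10 repeats.
That took 5 steps.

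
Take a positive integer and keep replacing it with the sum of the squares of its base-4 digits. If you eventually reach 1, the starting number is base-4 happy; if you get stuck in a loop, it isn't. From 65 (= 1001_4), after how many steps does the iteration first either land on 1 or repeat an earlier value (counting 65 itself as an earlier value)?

3

65 = (1,0,0,1)_4 → 1² + 0² + 0² + 1² = 1 + 0 + 0 + 1 = 2
2 = (2)_4 → 2² = 4
4 = (1,0)_4 → 1² + 0² = 1 + 0 = 1  — reached 1.
That took 3 steps.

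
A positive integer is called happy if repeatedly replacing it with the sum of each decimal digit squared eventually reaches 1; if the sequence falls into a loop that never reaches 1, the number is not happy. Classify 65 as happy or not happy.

not happy

65 → 61
61 → 37
37 → 58
58 → 89
89 → 145
145 → 42
42 → 20
20 → 4
4 → 16
16 → 37  — 37 already seen; the sequence cycles without reaching 1.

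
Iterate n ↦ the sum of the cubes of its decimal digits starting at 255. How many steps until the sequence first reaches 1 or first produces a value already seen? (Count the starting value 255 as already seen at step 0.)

9

255 → 2³ + 5³ + 5³ = 8 + 125 + 125 = 258
258 → 2³ + 5³ + 8³ = 8 + 125 + 512 = 645
645 → 6³ + 4³ + 5³ = 216 + 64 + 125 = 405
405 → 4³ + 0³ + 5³ = 64 + 0 + 125 = 189
189 → 1³ + 8³ + 9³ = 1 + 512 + 729 = 1242
1242 → 1³ + 2³ + 4³ + 2³ = 1 + 8 + 64 + 8 = 81
81 → 8³ + 1³ = 512 + 1 = 513
513 → 5³ + 1³ + 3³ = 125 + 1 + 27 = 153
153 → 1³ + 5³ + 3³ = 1 + 125 + 27 = 153  — 153 repeats.
That took 9 steps.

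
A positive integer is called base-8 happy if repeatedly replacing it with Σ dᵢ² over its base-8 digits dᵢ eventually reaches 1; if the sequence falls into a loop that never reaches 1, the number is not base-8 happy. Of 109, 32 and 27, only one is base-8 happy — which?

109: 109 → 51 → 45 → 50 → 40 → 25 → 10 → 5 → 25  — repeats 25 (not base-8 happy)
32: 32 → 16 → 4 → 16  — repeats 16 (not base-8 happy)
27: 27 → 18 → 8 → 1  — reaches 1 (base-8 happy)

27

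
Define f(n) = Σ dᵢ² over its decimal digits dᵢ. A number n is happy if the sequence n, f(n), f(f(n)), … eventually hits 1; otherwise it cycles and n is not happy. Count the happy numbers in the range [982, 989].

982: 982 → 149 → 98 → 145 → 42 → 20 → 4 → 16 → 37 → 58 → 89 → 145  (repeats 145)
983: 983 → 154 → 42 → 20 → 4 → 16 → 37 → 58 → 89 → 145 → 42  (repeats 42)
984: 984 → 161 → 38 → 73 → 58 → 89 → 145 → 42 → 20 → 4 → 16 → 37 → 58  (repeats 58)
985: 985 → 170 → 50 → 25 → 29 → 85 → 89 → 145 → 42 → 20 → 4 → 16 → 37 → 58 → 89  (repeats 89)
986: 986 → 181 → 66 → 72 → 53 → 34 → 25 → 29 → 85 → 89 → 145 → 42 → 20 → 4 → 16 → 37 → 58 → 89  (repeats 89)
987: 987 → 194 → 98 → 145 → 42 → 20 → 4 → 16 → 37 → 58 → 89 → 145  (repeats 145)
988: 988 → 209 → 85 → 89 → 145 → 42 → 20 → 4 → 16 → 37 → 58 → 89  (repeats 89)
989: 989 → 226 → 44 → 32 → 13 → 10 → 1  (reaches 1)
happy: 989

1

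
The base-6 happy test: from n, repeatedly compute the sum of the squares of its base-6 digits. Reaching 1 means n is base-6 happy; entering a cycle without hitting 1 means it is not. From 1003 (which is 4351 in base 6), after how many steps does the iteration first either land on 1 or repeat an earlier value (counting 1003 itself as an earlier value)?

12

1003 = (4,3,5,1)_6 → 4² + 3² + 5² + 1² = 16 + 9 + 25 + 1 = 51
51 = (1,2,3)_6 → 1² + 2² + 3² = 1 + 4 + 9 = 14
14 = (2,2)_6 → 2² + 2² = 4 + 4 = 8
8 = (1,2)_6 → 1² + 2² = 1 + 4 = 5
5 = (5)_6 → 5² = 25
25 = (4,1)_6 → 4² + 1² = 16 + 1 = 17
17 = (2,5)_6 → 2² + 5² = 4 + 25 = 29
29 = (4,5)_6 → 4² + 5² = 16 + 25 = 41
41 = (1,0,5)_6 → 1² + 0² + 5² = 1 + 0 + 25 = 26
26 = (4,2)_6 → 4² + 2² = 16 + 4 = 20
20 = (3,2)_6 → 3² + 2² = 9 + 4 = 13
13 = (2,1)_6 → 2² + 1² = 4 + 1 = 5  — 5 repeats.
That took 12 steps.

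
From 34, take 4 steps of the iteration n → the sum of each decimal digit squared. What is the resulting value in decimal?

34 → 3² + 4² = 9 + 16 = 25
25 → 2² + 5² = 4 + 25 = 29
29 → 2² + 9² = 4 + 81 = 85
85 → 8² + 5² = 64 + 25 = 89

89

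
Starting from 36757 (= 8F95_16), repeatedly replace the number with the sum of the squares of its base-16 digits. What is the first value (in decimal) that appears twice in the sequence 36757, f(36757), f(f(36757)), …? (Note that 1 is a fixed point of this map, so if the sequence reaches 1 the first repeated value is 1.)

169

36757 = (8,15,9,5)_16 → 8² + 15² + 9² + 5² = 395
395 = (1,8,11)_16 → 1² + 8² + 11² = 186
186 = (11,10)_16 → 11² + 10² = 221
221 = (13,13)_16 → 13² + 13² = 338
338 = (1,5,2)_16 → 1² + 5² + 2² = 30
30 = (1,14)_16 → 1² + 14² = 197
197 = (12,5)_16 → 12² + 5² = 169
169 = (10,9)_16 → 10² + 9² = 181
181 = (11,5)_16 → 11² + 5² = 146
146 = (9,2)_16 → 9² + 2² = 85
85 = (5,5)_16 → 5² + 5² = 50
50 = (3,2)_16 → 3² + 2² = 13
13 = (13)_16 → 13² = 169  — 169 already appeared earlier.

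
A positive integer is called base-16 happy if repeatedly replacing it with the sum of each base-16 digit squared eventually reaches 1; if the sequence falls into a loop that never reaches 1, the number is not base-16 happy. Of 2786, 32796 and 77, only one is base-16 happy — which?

2786: 2786 → 300 → 149 → 106 → 136 → 128 → 64 → 16 → 1  — reaches 1 (base-16 happy)
32796: 32796 → 209 → 170 → 200 → 208 → 169 → 181 → 146 → 85 → 50 → 13 → 169  — repeats 169 (not base-16 happy)
77: 77 → 185 → 202 → 244 → 241 → 226 → 200 → 208 → 169 → 181 → 146 → 85 → 50 → 13 → 169  — repeats 169 (not base-16 happy)

2786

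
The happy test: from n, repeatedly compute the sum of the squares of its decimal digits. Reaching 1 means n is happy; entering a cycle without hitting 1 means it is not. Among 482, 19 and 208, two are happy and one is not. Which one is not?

482

482: 482 → 84 → 80 → 64 → 52 → 29 → 85 → 89 → 145 → 42 → 20 → 4 → 16 → 37 → 58 → 89  — repeats 89 (not happy)
19: 19 → 82 → 68 → 100 → 1  — reaches 1 (happy)
208: 208 → 68 → 100 → 1  — reaches 1 (happy)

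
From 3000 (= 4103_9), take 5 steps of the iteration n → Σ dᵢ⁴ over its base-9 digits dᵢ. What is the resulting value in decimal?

1394

3000 = (4,1,0,3)_9 → 4⁴ + 1⁴ + 0⁴ + 3⁴ = 256 + 1 + 0 + 81 = 338
338 = (4,1,5)_9 → 4⁴ + 1⁴ + 5⁴ = 256 + 1 + 625 = 882
882 = (1,1,8,0)_9 → 1⁴ + 1⁴ + 8⁴ + 0⁴ = 1 + 1 + 4096 + 0 = 4098
4098 = (5,5,5,3)_9 → 5⁴ + 5⁴ + 5⁴ + 3⁴ = 625 + 625 + 625 + 81 = 1956
1956 = (2,6,1,3)_9 → 2⁴ + 6⁴ + 1⁴ + 3⁴ = 16 + 1296 + 1 + 81 = 1394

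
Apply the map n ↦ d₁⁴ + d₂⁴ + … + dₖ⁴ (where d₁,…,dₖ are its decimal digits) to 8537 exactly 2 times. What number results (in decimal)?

8537 → 8⁴ + 5⁴ + 3⁴ + 7⁴ = 7203
7203 → 7⁴ + 2⁴ + 0⁴ + 3⁴ = 2498

2498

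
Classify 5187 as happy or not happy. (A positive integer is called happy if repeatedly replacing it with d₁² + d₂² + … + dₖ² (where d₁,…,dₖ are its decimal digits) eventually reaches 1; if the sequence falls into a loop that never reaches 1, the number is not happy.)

happy

5187 → 5² + 1² + 8² + 7² = 139
139 → 1² + 3² + 9² = 91
91 → 9² + 1² = 82
82 → 8² + 2² = 68
68 → 6² + 8² = 100
100 → 1² + 0² + 0² = 1  — reached 1.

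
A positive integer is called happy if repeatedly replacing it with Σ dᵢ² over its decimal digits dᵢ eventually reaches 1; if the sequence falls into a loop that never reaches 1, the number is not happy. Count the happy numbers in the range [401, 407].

401: 401 → 17 → 50 → 25 → 29 → 85 → 89 → 145 → 42 → 20 → 4 → 16 → 37 → 58 → 89  (repeats 89)
402: 402 → 20 → 4 → 16 → 37 → 58 → 89 → 145 → 42 → 20  (repeats 20)
403: 403 → 25 → 29 → 85 → 89 → 145 → 42 → 20 → 4 → 16 → 37 → 58 → 89  (repeats 89)
404: 404 → 32 → 13 → 10 → 1  (reaches 1)
405: 405 → 41 → 17 → 50 → 25 → 29 → 85 → 89 → 145 → 42 → 20 → 4 → 16 → 37 → 58 → 89  (repeats 89)
406: 406 → 52 → 29 → 85 → 89 → 145 → 42 → 20 → 4 → 16 → 37 → 58 → 89  (repeats 89)
407: 407 → 65 → 61 → 37 → 58 → 89 → 145 → 42 → 20 → 4 → 16 → 37  (repeats 37)
happy: 404

1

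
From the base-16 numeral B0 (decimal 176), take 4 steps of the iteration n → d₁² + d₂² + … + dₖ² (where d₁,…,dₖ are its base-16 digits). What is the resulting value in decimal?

32

176 = (11,0)_16 → 121
121 = (7,9)_16 → 130
130 = (8,2)_16 → 68
68 = (4,4)_16 → 32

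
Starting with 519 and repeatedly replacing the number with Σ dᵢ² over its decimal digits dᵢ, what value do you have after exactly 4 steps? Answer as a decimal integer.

29

519 → 5² + 1² + 9² = 107
107 → 1² + 0² + 7² = 50
50 → 5² + 0² = 25
25 → 2² + 5² = 29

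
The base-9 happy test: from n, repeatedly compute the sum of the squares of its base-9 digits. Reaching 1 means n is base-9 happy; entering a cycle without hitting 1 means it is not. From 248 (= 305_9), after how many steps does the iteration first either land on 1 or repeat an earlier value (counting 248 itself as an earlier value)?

6

248 = (3,0,5)_9 → 3² + 0² + 5² = 9 + 0 + 25 = 34
34 = (3,7)_9 → 3² + 7² = 9 + 49 = 58
58 = (6,4)_9 → 6² + 4² = 36 + 16 = 52
52 = (5,7)_9 → 5² + 7² = 25 + 49 = 74
74 = (8,2)_9 → 8² + 2² = 64 + 4 = 68
68 = (7,5)_9 → 7² + 5² = 49 + 25 = 74  — 74 repeats.
That took 6 steps.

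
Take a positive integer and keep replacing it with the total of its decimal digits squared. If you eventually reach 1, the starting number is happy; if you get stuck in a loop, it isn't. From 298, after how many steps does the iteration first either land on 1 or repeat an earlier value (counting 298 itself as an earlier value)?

298 → 2² + 9² + 8² = 149
149 → 1² + 4² + 9² = 98
98 → 9² + 8² = 145
145 → 1² + 4² + 5² = 42
42 → 4² + 2² = 20
20 → 2² + 0² = 4
4 → 4² = 16
16 → 1² + 6² = 37
37 → 3² + 7² = 58
58 → 5² + 8² = 89
89 → 8² + 9² = 145  — 145 repeats.
That took 11 steps.

11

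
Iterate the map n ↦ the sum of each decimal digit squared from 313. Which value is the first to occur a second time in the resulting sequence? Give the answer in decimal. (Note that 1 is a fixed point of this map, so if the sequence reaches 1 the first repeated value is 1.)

313 → 3² + 1² + 3² = 9 + 1 + 9 = 19
19 → 1² + 9² = 1 + 81 = 82
82 → 8² + 2² = 64 + 4 = 68
68 → 6² + 8² = 36 + 64 = 100
100 → 1² + 0² + 0² = 1 + 0 + 0 = 1  — reached the fixed point 1.
1 → 1, so 1 is the first repeated value.

1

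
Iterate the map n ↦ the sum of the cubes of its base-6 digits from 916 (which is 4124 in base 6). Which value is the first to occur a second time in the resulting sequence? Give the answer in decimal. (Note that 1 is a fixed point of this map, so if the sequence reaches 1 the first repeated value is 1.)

916 = (4,1,2,4)_6 → 4³ + 1³ + 2³ + 4³ = 64 + 1 + 8 + 64 = 137
137 = (3,4,5)_6 → 3³ + 4³ + 5³ = 27 + 64 + 125 = 216
216 = (1,0,0,0)_6 → 1³ + 0³ + 0³ + 0³ = 1 + 0 + 0 + 0 = 1  — reached the fixed point 1.
1 → 1, so 1 is the first repeated value.

1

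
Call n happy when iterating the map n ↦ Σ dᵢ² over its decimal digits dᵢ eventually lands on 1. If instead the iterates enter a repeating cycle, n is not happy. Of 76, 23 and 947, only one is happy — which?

76: 76 → 85 → 89 → 145 → 42 → 20 → 4 → 16 → 37 → 58 → 89  — repeats 89 (not happy)
23: 23 → 13 → 10 → 1  — reaches 1 (happy)
947: 947 → 146 → 53 → 34 → 25 → 29 → 85 → 89 → 145 → 42 → 20 → 4 → 16 → 37 → 58 → 89  — repeats 89 (not happy)

23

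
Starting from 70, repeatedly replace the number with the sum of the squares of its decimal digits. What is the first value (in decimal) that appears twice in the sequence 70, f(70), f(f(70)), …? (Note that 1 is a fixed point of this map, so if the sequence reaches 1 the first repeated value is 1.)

1

70 → 7² + 0² = 49 + 0 = 49
49 → 4² + 9² = 16 + 81 = 97
97 → 9² + 7² = 81 + 49 = 130
130 → 1² + 3² + 0² = 1 + 9 + 0 = 10
10 → 1² + 0² = 1 + 0 = 1  — reached the fixed point 1.
1 → 1, so 1 is the first repeated value.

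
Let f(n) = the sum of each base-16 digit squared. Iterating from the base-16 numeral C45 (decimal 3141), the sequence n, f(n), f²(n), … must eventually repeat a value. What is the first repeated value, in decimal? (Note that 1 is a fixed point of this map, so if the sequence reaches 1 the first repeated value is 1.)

169

3141 = (12,4,5)_16 → 12² + 4² + 5² = 185
185 = (11,9)_16 → 11² + 9² = 202
202 = (12,10)_16 → 12² + 10² = 244
244 = (15,4)_16 → 15² + 4² = 241
241 = (15,1)_16 → 15² + 1² = 226
226 = (14,2)_16 → 14² + 2² = 200
200 = (12,8)_16 → 12² + 8² = 208
208 = (13,0)_16 → 13² + 0² = 169
169 = (10,9)_16 → 10² + 9² = 181
181 = (11,5)_16 → 11² + 5² = 146
146 = (9,2)_16 → 9² + 2² = 85
85 = (5,5)_16 → 5² + 5² = 50
50 = (3,2)_16 → 3² + 2² = 13
13 = (13)_16 → 13² = 169  — 169 already appeared earlier.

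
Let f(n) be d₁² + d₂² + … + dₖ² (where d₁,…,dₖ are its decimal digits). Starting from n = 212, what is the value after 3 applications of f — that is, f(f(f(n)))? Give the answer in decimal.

212 → 2² + 1² + 2² = 4 + 1 + 4 = 9
9 → 9² = 81
81 → 8² + 1² = 64 + 1 = 65

65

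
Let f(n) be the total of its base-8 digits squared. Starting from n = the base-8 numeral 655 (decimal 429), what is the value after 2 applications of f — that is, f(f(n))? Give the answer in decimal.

429 = (6,5,5)_8 → 6² + 5² + 5² = 36 + 25 + 25 = 86
86 = (1,2,6)_8 → 1² + 2² + 6² = 1 + 4 + 36 = 41

41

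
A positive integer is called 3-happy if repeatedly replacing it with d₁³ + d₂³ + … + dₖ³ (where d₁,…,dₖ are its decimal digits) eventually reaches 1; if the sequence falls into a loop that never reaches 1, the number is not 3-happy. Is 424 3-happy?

not 3-happy

424 → 4³ + 2³ + 4³ = 136
136 → 1³ + 3³ + 6³ = 244
244 → 2³ + 4³ + 4³ = 136  — 136 already seen; the sequence cycles without reaching 1.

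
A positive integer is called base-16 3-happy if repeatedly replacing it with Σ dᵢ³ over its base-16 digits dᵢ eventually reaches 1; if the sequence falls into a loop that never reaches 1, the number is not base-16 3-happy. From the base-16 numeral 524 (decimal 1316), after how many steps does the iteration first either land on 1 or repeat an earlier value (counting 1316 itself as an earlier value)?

8

1316 = (5,2,4)_16 → 5³ + 2³ + 4³ = 197
197 = (12,5)_16 → 12³ + 5³ = 1853
1853 = (7,3,13)_16 → 7³ + 3³ + 13³ = 2567
2567 = (10,0,7)_16 → 10³ + 0³ + 7³ = 1343
1343 = (5,3,15)_16 → 5³ + 3³ + 15³ = 3527
3527 = (13,12,7)_16 → 13³ + 12³ + 7³ = 4268
4268 = (1,0,10,12)_16 → 1³ + 0³ + 10³ + 12³ = 2729
2729 = (10,10,9)_16 → 10³ + 10³ + 9³ = 2729  — 2729 repeats.
That took 8 steps.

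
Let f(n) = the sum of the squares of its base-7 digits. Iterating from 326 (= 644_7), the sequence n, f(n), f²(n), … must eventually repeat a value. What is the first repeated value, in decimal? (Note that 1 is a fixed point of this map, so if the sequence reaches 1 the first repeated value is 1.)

2

326 = (6,4,4)_7 → 6² + 4² + 4² = 68
68 = (1,2,5)_7 → 1² + 2² + 5² = 30
30 = (4,2)_7 → 4² + 2² = 20
20 = (2,6)_7 → 2² + 6² = 40
40 = (5,5)_7 → 5² + 5² = 50
50 = (1,0,1)_7 → 1² + 0² + 1² = 2
2 = (2)_7 → 2² = 4
4 = (4)_7 → 4² = 16
16 = (2,2)_7 → 2² + 2² = 8
8 = (1,1)_7 → 1² + 1² = 2  — 2 already appeared earlier.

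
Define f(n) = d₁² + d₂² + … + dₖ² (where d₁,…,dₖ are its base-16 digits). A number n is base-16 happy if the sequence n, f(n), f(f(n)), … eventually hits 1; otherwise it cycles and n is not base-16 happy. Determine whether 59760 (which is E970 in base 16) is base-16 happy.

59760 = (14,9,7,0)_16 → 14² + 9² + 7² + 0² = 326
326 = (1,4,6)_16 → 1² + 4² + 6² = 53
53 = (3,5)_16 → 3² + 5² = 34
34 = (2,2)_16 → 2² + 2² = 8
8 = (8)_16 → 8² = 64
64 = (4,0)_16 → 4² + 0² = 16
16 = (1,0)_16 → 1² + 0² = 1  — reached 1.

base-16 happy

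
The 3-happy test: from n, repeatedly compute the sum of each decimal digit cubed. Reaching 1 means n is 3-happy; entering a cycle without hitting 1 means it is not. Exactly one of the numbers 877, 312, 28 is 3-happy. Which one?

877

877: 877 → 1198 → 1243 → 100 → 1  — reaches 1 (3-happy)
312: 312 → 36 → 243 → 99 → 1458 → 702 → 351 → 153 → 153  — repeats 153 (not 3-happy)
28: 28 → 520 → 133 → 55 → 250 → 133  — repeats 133 (not 3-happy)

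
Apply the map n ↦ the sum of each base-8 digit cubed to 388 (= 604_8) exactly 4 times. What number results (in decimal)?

559

388 = (6,0,4)_8 → 6³ + 0³ + 4³ = 216 + 0 + 64 = 280
280 = (4,3,0)_8 → 4³ + 3³ + 0³ = 64 + 27 + 0 = 91
91 = (1,3,3)_8 → 1³ + 3³ + 3³ = 1 + 27 + 27 = 55
55 = (6,7)_8 → 6³ + 7³ = 216 + 343 = 559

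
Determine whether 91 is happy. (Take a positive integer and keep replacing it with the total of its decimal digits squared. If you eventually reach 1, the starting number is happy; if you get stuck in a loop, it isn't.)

91 → 9² + 1² = 81 + 1 = 82
82 → 8² + 2² = 64 + 4 = 68
68 → 6² + 8² = 36 + 64 = 100
100 → 1² + 0² + 0² = 1 + 0 + 0 = 1  — reached 1.

happy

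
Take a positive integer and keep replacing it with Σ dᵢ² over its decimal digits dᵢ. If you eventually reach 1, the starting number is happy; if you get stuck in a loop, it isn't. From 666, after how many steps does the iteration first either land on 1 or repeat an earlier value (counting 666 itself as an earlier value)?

666 → 108
108 → 65
65 → 61
61 → 37
37 → 58
58 → 89
89 → 145
145 → 42
42 → 20
20 → 4
4 → 16
16 → 37  — 37 repeats.
That took 12 steps.

12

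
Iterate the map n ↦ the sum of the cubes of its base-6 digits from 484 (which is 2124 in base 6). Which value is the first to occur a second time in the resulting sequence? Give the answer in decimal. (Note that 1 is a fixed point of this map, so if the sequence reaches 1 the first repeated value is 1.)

1

484 = (2,1,2,4)_6 → 2³ + 1³ + 2³ + 4³ = 8 + 1 + 8 + 64 = 81
81 = (2,1,3)_6 → 2³ + 1³ + 3³ = 8 + 1 + 27 = 36
36 = (1,0,0)_6 → 1³ + 0³ + 0³ = 1 + 0 + 0 = 1  — reached the fixed point 1.
1 → 1, so 1 is the first repeated value.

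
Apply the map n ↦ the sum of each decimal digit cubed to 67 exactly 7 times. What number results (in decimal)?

370

67 → 6³ + 7³ = 559
559 → 5³ + 5³ + 9³ = 979
979 → 9³ + 7³ + 9³ = 1801
1801 → 1³ + 8³ + 0³ + 1³ = 514
514 → 5³ + 1³ + 4³ = 190
190 → 1³ + 9³ + 0³ = 730
730 → 7³ + 3³ + 0³ = 370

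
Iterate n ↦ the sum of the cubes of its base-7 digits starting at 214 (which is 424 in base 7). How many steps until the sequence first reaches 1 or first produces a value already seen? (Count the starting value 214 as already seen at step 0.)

5

214 = (4,2,4)_7 → 4³ + 2³ + 4³ = 136
136 = (2,5,3)_7 → 2³ + 5³ + 3³ = 160
160 = (3,1,6)_7 → 3³ + 1³ + 6³ = 244
244 = (4,6,6)_7 → 4³ + 6³ + 6³ = 496
496 = (1,3,0,6)_7 → 1³ + 3³ + 0³ + 6³ = 244  — 244 repeats.
That took 5 steps.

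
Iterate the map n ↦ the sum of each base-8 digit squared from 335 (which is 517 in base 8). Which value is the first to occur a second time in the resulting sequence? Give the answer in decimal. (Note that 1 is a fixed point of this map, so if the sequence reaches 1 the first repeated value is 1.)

10

335 = (5,1,7)_8 → 75
75 = (1,1,3)_8 → 11
11 = (1,3)_8 → 10
10 = (1,2)_8 → 5
5 = (5)_8 → 25
25 = (3,1)_8 → 10  — 10 already appeared earlier.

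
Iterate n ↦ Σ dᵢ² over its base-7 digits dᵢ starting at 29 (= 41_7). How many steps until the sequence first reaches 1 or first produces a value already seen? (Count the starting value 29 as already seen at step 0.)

29 = (4,1)_7 → 4² + 1² = 17
17 = (2,3)_7 → 2² + 3² = 13
13 = (1,6)_7 → 1² + 6² = 37
37 = (5,2)_7 → 5² + 2² = 29  — 29 repeats.
That took 4 steps.

4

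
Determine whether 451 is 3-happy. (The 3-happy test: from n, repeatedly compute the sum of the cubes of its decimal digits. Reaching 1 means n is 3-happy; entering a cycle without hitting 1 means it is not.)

451 → 4³ + 5³ + 1³ = 190
190 → 1³ + 9³ + 0³ = 730
730 → 7³ + 3³ + 0³ = 370
370 → 3³ + 7³ + 0³ = 370  — 370 already seen; the sequence cycles without reaching 1.

not 3-happy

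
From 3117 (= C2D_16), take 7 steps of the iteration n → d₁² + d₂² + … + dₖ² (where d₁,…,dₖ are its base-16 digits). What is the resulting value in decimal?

3117 = (12,2,13)_16 → 317
317 = (1,3,13)_16 → 179
179 = (11,3)_16 → 130
130 = (8,2)_16 → 68
68 = (4,4)_16 → 32
32 = (2,0)_16 → 4
4 = (4)_16 → 16

16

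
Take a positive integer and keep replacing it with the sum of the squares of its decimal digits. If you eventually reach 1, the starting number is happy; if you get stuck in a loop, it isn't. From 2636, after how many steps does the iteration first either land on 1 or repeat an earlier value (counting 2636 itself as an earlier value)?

10

2636 → 2² + 6² + 3² + 6² = 85
85 → 8² + 5² = 89
89 → 8² + 9² = 145
145 → 1² + 4² + 5² = 42
42 → 4² + 2² = 20
20 → 2² + 0² = 4
4 → 4² = 16
16 → 1² + 6² = 37
37 → 3² + 7² = 58
58 → 5² + 8² = 89  — 89 repeats.
That took 10 steps.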